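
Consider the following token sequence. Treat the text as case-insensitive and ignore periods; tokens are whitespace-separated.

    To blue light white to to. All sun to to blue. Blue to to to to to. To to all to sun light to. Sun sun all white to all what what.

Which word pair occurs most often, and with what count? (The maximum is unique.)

Bigram frequencies (highest first):
  to to: 8
  to all: 3
  to blue: 2
  white to: 2
  to sun: 2
  blue light: 1
  … (13 more, each ≤ 1)

"to to", 8 times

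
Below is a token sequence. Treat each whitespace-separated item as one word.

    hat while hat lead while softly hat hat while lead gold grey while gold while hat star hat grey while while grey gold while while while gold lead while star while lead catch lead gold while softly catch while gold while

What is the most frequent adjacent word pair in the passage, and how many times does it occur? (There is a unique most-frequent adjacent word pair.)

Bigram frequencies (highest first):
  gold while: 4
  while gold: 3
  while while: 3
  hat while: 2
  while hat: 2
  lead while: 2
  … (20 more, each ≤ 2)

"gold while", 4 times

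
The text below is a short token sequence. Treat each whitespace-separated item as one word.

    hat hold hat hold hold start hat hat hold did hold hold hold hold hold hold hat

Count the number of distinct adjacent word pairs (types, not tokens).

8

17 tokens → 16 bigram windows in total.
Repeated bigrams (each contributes count−1 duplicates):
  hold hold: 6
  hat hold: 3
  hold hat: 2
8 duplicate windows → 16 − 8 = 8 distinct.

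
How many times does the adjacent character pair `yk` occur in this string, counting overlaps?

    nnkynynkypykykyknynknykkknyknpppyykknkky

6

Sliding a length-2 window over the 40 characters (39 positions):
  position 11–12: yk
  position 13–14: yk
  position 15–16: yk
  position 22–23: yk
  position 27–28: yk
  position 34–35: yk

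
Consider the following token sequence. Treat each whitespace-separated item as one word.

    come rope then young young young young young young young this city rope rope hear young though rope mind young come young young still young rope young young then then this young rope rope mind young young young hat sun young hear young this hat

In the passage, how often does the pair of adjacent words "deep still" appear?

Scanning the 44 overlapping bigram windows for "deep still":
  (none found)

0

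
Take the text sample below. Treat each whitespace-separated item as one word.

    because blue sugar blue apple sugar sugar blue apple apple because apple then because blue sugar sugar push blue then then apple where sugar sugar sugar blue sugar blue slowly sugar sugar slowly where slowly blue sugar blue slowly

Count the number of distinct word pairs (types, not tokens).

24

39 tokens → 38 bigram windows in total.
Repeated bigrams (each contributes count−1 duplicates):
  sugar blue: 5
  sugar sugar: 5
  blue sugar: 4
  because blue: 2
  blue apple: 2
  blue slowly: 2
14 duplicate windows → 38 − 14 = 24 distinct.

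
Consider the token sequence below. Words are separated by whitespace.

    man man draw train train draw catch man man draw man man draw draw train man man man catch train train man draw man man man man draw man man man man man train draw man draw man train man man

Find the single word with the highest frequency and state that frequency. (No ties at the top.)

Unigram frequencies (highest first):
  man: 23
  draw: 9
  train: 7
  catch: 2

"man", 23 times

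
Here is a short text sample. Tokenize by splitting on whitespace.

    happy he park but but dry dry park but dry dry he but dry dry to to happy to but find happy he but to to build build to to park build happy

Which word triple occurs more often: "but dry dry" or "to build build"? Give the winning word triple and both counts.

"but dry dry" (3 vs 1)

"but dry dry": 3 occurrences
"to build build": 1 occurrence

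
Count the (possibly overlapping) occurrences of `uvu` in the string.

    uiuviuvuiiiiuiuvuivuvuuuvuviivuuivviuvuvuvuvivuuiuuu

7

Sliding a length-3 window over the 52 characters (50 positions):
  position 6–8: uvu
  position 15–17: uvu
  position 20–22: uvu
  position 24–26: uvu
  position 37–39: uvu
  position 39–41: uvu
  position 41–43: uvu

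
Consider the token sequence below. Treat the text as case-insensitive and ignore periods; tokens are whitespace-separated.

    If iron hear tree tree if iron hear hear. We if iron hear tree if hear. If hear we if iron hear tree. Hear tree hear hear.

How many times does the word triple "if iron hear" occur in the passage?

4

Scanning the 25 overlapping trigram windows for "if iron hear":
  position 1–3: if iron hear
  position 6–8: if iron hear
  position 11–13: if iron hear
  position 20–22: if iron hear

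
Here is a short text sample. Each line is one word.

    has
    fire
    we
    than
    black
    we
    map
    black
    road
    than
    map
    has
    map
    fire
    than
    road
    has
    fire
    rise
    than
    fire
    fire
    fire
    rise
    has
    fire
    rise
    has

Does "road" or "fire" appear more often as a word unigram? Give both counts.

"fire" (7 vs 2)

"road": 2 occurrences
"fire": 7 occurrences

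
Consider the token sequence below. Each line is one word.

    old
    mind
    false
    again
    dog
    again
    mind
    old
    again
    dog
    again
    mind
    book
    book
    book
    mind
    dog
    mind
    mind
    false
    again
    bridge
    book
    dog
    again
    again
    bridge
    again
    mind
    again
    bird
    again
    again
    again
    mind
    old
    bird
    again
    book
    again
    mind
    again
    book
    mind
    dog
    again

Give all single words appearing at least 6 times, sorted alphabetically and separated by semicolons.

Unigram counts meeting the condition (at least 6 times):
  again: 16
  book: 6
  mind: 10

again; book; mind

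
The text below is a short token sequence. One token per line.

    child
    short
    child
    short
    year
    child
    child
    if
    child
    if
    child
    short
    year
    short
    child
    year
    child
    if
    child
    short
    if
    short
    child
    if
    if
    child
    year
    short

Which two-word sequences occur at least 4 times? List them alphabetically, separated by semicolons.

child if; child short; if child

Bigram counts meeting the condition (at least 4 times):
  child if: 4
  child short: 4
  if child: 4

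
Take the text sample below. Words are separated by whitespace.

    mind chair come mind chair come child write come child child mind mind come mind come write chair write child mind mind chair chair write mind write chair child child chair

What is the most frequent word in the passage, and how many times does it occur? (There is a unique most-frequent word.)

Unigram frequencies (highest first):
  mind: 8
  chair: 7
  child: 6
  come: 5
  write: 5

"mind", 8 times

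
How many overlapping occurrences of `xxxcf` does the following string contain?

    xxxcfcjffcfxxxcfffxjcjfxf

2

Sliding a length-5 window over the 25 characters (21 positions):
  position 1–5: xxxcf
  position 12–16: xxxcf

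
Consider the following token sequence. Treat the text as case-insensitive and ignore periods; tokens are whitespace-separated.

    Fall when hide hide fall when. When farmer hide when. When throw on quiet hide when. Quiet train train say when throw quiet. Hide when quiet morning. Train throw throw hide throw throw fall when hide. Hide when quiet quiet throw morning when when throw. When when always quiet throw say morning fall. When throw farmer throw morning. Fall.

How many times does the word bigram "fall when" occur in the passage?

Scanning the 58 overlapping bigram windows for "fall when":
  position 1–2: fall when
  position 5–6: fall when
  position 34–35: fall when
  position 53–54: fall when

4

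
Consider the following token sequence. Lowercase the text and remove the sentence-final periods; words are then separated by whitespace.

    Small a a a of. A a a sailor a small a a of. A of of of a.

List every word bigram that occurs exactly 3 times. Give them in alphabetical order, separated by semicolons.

Bigram counts meeting the condition (exactly 3 times):
  a of: 3
  of a: 3

a of; of a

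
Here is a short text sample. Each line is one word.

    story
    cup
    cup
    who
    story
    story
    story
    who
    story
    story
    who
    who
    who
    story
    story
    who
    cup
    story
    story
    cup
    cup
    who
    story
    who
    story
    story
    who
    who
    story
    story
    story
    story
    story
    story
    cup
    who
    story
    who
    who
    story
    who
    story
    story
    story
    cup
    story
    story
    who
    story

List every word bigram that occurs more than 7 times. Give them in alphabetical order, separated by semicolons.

Bigram counts meeting the condition (more than 7 times):
  story story: 14
  story who: 8
  who story: 10

story story; story who; who story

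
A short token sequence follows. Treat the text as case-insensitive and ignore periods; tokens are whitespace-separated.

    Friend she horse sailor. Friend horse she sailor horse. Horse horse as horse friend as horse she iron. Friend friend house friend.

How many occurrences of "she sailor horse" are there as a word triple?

1

Scanning the 20 overlapping trigram windows for "she sailor horse":
  position 7–9: she sailor horse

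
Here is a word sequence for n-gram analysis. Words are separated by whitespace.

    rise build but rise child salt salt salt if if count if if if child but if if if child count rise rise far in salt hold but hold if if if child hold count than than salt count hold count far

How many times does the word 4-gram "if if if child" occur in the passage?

Scanning the 39 overlapping 4-gram windows for "if if if child":
  position 12–15: if if if child
  position 17–20: if if if child
  position 30–33: if if if child

3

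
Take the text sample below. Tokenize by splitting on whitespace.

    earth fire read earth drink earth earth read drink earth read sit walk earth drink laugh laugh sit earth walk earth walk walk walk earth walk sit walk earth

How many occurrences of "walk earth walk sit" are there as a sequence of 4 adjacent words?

Scanning the 26 overlapping 4-gram windows for "walk earth walk sit":
  position 24–27: walk earth walk sit

1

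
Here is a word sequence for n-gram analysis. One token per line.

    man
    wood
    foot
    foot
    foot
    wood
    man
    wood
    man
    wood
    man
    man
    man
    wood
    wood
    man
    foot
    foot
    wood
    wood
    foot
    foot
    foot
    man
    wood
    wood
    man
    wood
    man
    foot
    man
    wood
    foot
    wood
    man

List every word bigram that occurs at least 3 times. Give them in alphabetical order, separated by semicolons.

foot foot; foot wood; man wood; wood foot; wood man; wood wood

Bigram counts meeting the condition (at least 3 times):
  foot foot: 5
  foot wood: 3
  man wood: 7
  wood foot: 3
  wood man: 7
  wood wood: 3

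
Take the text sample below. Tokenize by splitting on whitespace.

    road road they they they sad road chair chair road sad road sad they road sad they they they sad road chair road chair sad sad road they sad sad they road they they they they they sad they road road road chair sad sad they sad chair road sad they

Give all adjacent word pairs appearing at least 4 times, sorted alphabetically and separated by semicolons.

road chair; road sad; sad road; sad they; they sad; they they

Bigram counts meeting the condition (at least 4 times):
  road chair: 4
  road sad: 4
  sad road: 4
  sad they: 6
  they sad: 5
  they they: 8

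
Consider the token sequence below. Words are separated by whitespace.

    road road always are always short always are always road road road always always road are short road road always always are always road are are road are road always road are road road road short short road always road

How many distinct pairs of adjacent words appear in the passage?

40 tokens → 39 bigram windows in total.
Repeated bigrams (each contributes count−1 duplicates):
  road road: 6
  always road: 5
  road always: 5
  road are: 4
  always are: 3
  are always: 3
  are road: 3
  always always: 2
  … (1 more repeated)
24 duplicate windows → 39 − 24 = 15 distinct.

15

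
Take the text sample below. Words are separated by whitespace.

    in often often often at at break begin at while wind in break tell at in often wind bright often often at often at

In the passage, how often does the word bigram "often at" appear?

Scanning the 23 overlapping bigram windows for "often at":
  position 4–5: often at
  position 21–22: often at
  position 23–24: often at

3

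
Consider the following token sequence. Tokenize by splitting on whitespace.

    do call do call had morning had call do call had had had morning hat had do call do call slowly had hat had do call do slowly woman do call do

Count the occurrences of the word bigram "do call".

Scanning the 31 overlapping bigram windows for "do call":
  position 1–2: do call
  position 3–4: do call
  position 9–10: do call
  position 17–18: do call
  position 19–20: do call
  position 25–26: do call
  position 30–31: do call

7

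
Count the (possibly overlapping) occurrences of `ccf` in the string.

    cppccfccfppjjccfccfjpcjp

4

Sliding a length-3 window over the 24 characters (22 positions):
  position 4–6: ccf
  position 7–9: ccf
  position 14–16: ccf
  position 17–19: ccf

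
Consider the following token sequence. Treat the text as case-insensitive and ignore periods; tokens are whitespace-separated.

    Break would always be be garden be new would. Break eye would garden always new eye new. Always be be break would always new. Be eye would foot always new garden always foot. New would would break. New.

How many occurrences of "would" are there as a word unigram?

7

Scanning the 38 tokens for "would":
  position 2: would
  position 9: would
  position 12: would
  position 22: would
  position 27: would
  position 35: would
  position 36: would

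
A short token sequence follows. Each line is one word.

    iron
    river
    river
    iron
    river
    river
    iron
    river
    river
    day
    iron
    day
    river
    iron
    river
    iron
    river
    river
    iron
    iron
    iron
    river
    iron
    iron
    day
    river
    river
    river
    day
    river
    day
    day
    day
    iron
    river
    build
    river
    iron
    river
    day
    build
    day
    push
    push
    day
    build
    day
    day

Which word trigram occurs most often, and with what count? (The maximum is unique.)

"river iron river", 5 times

Trigram frequencies (highest first):
  river iron river: 5
  iron river river: 4
  river river iron: 3
  river river day: 2
  iron day river: 2
  iron river iron: 2
  … (26 more, each ≤ 2)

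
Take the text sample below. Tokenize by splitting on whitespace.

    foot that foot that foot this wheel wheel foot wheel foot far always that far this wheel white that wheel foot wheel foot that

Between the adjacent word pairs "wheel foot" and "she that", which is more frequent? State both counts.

"wheel foot" (4 vs 0)

"wheel foot": 4 occurrences
"she that": 0 occurrences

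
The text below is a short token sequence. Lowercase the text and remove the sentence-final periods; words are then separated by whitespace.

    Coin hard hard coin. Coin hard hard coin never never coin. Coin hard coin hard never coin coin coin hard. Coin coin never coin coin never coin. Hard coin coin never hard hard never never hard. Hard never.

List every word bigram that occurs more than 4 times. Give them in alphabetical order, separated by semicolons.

Bigram counts meeting the condition (more than 4 times):
  coin coin: 7
  coin hard: 6
  hard coin: 5

coin coin; coin hard; hard coin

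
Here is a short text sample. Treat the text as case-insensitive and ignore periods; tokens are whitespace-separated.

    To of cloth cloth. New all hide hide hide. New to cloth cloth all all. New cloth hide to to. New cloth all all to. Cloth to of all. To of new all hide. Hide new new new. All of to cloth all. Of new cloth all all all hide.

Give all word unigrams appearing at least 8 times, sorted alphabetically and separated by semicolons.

all; cloth; new; to

Unigram counts meeting the condition (at least 8 times):
  all: 12
  cloth: 9
  new: 9
  to: 8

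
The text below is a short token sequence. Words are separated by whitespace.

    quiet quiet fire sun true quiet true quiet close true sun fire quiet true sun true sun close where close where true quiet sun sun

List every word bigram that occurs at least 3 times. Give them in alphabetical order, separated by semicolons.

true quiet; true sun

Bigram counts meeting the condition (at least 3 times):
  true quiet: 3
  true sun: 3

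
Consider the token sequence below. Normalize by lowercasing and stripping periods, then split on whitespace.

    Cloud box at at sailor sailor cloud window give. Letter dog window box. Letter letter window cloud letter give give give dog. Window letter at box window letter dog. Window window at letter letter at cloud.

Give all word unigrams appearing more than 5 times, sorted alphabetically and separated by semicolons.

letter; window

Unigram counts meeting the condition (more than 5 times):
  letter: 8
  window: 7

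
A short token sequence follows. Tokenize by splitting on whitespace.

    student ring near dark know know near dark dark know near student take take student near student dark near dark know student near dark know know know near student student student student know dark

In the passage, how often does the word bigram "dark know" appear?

Scanning the 33 overlapping bigram windows for "dark know":
  position 4–5: dark know
  position 9–10: dark know
  position 20–21: dark know
  position 24–25: dark know

4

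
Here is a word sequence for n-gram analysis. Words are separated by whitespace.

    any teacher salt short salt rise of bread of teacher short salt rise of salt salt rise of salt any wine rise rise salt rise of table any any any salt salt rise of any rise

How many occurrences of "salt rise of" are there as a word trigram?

5

Scanning the 34 overlapping trigram windows for "salt rise of":
  position 5–7: salt rise of
  position 12–14: salt rise of
  position 16–18: salt rise of
  position 24–26: salt rise of
  position 32–34: salt rise of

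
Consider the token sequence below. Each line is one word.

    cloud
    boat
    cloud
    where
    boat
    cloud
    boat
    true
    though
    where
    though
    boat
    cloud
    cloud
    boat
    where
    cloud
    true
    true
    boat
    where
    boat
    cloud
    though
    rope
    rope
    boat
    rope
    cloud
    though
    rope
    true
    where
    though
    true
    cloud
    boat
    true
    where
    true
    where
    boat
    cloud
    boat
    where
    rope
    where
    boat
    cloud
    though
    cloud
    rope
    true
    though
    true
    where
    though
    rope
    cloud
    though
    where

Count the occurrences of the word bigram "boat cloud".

Scanning the 60 overlapping bigram windows for "boat cloud":
  position 2–3: boat cloud
  position 5–6: boat cloud
  position 12–13: boat cloud
  position 22–23: boat cloud
  position 42–43: boat cloud
  position 48–49: boat cloud

6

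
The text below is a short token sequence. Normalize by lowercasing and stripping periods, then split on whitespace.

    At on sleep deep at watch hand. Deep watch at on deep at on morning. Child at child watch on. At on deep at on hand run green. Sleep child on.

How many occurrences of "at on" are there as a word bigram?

Scanning the 30 overlapping bigram windows for "at on":
  position 1–2: at on
  position 10–11: at on
  position 13–14: at on
  position 21–22: at on
  position 24–25: at on

5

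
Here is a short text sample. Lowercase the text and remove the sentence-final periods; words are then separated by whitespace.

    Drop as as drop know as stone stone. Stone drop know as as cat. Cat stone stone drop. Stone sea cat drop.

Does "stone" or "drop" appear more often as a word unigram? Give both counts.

"stone" (6 vs 5)

"stone": 6 occurrences
"drop": 5 occurrences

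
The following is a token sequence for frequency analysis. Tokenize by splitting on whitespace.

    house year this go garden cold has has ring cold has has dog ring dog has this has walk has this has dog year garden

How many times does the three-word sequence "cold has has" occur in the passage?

Scanning the 23 overlapping trigram windows for "cold has has":
  position 6–8: cold has has
  position 10–12: cold has has

2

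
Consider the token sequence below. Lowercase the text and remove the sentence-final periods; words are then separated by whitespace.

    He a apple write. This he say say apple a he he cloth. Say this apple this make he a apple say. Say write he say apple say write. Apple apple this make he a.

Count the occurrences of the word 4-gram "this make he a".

2

Scanning the 32 overlapping 4-gram windows for "this make he a":
  position 17–20: this make he a
  position 32–35: this make he a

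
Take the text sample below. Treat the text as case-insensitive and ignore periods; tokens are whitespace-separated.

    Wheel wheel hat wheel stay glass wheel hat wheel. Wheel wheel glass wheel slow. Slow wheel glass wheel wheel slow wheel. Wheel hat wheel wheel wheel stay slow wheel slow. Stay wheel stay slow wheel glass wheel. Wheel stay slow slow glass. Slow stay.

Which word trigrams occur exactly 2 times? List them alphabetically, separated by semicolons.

Trigram counts meeting the condition (exactly 2 times):
  glass wheel wheel: 2
  hat wheel wheel: 2
  slow wheel glass: 2
  stay slow wheel: 2
  wheel wheel hat: 2
  wheel wheel stay: 2
  wheel wheel wheel: 2

glass wheel wheel; hat wheel wheel; slow wheel glass; stay slow wheel; wheel wheel hat; wheel wheel stay; wheel wheel wheel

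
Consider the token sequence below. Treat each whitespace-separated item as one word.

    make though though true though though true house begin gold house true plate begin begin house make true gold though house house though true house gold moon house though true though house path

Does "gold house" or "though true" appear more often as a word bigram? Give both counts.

"though true" (4 vs 1)

"gold house": 1 occurrence
"though true": 4 occurrences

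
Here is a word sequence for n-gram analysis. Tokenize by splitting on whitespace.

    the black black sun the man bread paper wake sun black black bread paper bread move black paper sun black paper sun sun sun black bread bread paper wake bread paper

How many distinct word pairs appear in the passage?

31 tokens → 30 bigram windows in total.
Repeated bigrams (each contributes count−1 duplicates):
  bread paper: 4
  sun black: 3
  black black: 2
  black bread: 2
  black paper: 2
  paper sun: 2
  paper wake: 2
  sun sun: 2
11 duplicate windows → 30 − 11 = 19 distinct.

19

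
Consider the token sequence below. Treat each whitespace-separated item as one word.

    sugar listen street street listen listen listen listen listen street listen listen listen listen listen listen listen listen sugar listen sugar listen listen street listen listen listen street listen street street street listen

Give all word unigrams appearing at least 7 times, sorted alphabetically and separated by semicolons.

Unigram counts meeting the condition (at least 7 times):
  listen: 22
  street: 8

listen; street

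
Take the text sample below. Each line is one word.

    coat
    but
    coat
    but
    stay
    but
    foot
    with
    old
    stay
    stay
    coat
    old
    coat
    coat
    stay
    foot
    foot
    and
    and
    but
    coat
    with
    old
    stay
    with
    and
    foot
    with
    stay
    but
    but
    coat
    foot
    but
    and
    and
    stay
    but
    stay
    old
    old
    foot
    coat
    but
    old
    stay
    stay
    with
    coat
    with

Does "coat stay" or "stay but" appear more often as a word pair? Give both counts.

"stay but" (3 vs 1)

"coat stay": 1 occurrence
"stay but": 3 occurrences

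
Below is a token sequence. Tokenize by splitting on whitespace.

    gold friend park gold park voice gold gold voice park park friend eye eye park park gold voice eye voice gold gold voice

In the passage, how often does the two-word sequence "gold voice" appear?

3

Scanning the 22 overlapping bigram windows for "gold voice":
  position 8–9: gold voice
  position 17–18: gold voice
  position 22–23: gold voice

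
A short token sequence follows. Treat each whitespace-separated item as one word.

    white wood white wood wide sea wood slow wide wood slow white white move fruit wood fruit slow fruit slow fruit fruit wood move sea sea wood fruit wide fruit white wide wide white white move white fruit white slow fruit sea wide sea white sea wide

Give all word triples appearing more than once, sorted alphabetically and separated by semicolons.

fruit slow fruit; white white move

Trigram counts meeting the condition (more than once):
  fruit slow fruit: 2
  white white move: 2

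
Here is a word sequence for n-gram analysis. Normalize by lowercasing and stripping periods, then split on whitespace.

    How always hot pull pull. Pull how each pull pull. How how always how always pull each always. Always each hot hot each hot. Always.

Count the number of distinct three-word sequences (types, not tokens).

25 tokens → 23 trigram windows in total.
Repeated trigrams (each contributes count−1 duplicates):
  pull pull how: 2
1 duplicate windows → 23 − 1 = 22 distinct.

22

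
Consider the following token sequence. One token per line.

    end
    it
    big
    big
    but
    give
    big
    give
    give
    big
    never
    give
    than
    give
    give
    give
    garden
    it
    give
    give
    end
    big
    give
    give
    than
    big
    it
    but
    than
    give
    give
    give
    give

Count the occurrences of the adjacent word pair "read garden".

0

Scanning the 32 overlapping bigram windows for "read garden":
  (none found)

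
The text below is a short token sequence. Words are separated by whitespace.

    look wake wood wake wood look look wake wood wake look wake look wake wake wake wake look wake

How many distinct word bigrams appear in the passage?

19 tokens → 18 bigram windows in total.
Repeated bigrams (each contributes count−1 duplicates):
  look wake: 5
  wake look: 3
  wake wake: 3
  wake wood: 3
  wood wake: 2
11 duplicate windows → 18 − 11 = 7 distinct.

7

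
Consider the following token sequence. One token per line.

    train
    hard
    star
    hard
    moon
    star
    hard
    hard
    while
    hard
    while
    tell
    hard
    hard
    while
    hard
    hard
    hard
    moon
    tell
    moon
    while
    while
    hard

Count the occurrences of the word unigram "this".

0

Scanning the 24 tokens for "this":
  (none found)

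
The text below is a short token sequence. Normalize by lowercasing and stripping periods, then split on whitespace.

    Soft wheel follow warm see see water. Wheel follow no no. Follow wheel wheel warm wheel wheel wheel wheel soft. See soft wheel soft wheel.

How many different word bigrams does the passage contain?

25 tokens → 24 bigram windows in total.
Repeated bigrams (each contributes count−1 duplicates):
  wheel wheel: 4
  soft wheel: 3
  wheel follow: 2
  wheel soft: 2
7 duplicate windows → 24 − 7 = 17 distinct.

17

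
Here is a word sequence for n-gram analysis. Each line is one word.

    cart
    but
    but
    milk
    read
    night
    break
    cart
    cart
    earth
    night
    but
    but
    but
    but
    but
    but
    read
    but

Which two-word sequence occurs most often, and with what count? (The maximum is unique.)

"but but", 6 times

Bigram frequencies (highest first):
  but but: 6
  cart but: 1
  but milk: 1
  milk read: 1
  read night: 1
  night break: 1
  … (7 more, each ≤ 1)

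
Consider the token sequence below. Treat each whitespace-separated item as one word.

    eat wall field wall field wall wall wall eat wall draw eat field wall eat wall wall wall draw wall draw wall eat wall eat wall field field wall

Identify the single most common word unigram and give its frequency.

"wall", 15 times

Unigram frequencies (highest first):
  wall: 15
  eat: 6
  field: 5
  draw: 3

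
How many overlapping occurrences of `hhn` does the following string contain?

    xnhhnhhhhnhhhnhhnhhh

4

Sliding a length-3 window over the 20 characters (18 positions):
  position 3–5: hhn
  position 8–10: hhn
  position 12–14: hhn
  position 15–17: hhn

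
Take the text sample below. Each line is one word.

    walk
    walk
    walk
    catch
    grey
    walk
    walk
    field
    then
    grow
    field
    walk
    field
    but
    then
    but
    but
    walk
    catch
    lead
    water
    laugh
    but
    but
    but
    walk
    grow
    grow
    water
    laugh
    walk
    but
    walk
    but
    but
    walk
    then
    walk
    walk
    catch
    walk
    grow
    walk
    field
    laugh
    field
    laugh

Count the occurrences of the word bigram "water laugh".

Scanning the 46 overlapping bigram windows for "water laugh":
  position 21–22: water laugh
  position 29–30: water laugh

2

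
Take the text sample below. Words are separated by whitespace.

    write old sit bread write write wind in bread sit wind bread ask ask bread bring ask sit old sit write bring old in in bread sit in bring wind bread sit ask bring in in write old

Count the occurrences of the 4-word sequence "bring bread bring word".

Scanning the 35 overlapping 4-gram windows for "bring bread bring word":
  (none found)

0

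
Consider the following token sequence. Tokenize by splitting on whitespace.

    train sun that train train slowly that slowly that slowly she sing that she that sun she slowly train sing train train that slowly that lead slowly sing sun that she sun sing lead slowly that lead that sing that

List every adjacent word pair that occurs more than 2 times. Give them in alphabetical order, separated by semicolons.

slowly that; that slowly

Bigram counts meeting the condition (more than 2 times):
  slowly that: 4
  that slowly: 3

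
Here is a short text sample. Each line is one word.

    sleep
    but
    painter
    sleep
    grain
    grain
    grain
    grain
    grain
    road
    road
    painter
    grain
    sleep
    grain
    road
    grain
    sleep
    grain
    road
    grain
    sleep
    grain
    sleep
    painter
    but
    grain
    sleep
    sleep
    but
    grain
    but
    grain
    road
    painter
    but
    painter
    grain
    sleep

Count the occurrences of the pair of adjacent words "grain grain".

Scanning the 38 overlapping bigram windows for "grain grain":
  position 5–6: grain grain
  position 6–7: grain grain
  position 7–8: grain grain
  position 8–9: grain grain

4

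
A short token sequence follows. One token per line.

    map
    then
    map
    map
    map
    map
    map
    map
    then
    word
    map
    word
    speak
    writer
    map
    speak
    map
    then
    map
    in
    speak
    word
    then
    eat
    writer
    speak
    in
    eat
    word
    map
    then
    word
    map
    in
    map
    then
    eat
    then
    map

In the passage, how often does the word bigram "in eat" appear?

Scanning the 38 overlapping bigram windows for "in eat":
  position 27–28: in eat

1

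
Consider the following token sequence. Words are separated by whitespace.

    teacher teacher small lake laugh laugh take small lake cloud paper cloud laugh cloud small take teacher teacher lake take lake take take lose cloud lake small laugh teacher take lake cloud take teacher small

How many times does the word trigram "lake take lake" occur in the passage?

Scanning the 33 overlapping trigram windows for "lake take lake":
  position 19–21: lake take lake

1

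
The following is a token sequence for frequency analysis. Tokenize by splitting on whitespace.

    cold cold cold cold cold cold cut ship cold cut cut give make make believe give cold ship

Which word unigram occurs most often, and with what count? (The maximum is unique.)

"cold", 8 times

Unigram frequencies (highest first):
  cold: 8
  cut: 3
  ship: 2
  give: 2
  make: 2
  believe: 1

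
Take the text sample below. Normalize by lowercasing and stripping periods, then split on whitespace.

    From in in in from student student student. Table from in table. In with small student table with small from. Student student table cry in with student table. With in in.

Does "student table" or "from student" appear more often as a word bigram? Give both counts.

"student table" (4 vs 2)

"student table": 4 occurrences
"from student": 2 occurrences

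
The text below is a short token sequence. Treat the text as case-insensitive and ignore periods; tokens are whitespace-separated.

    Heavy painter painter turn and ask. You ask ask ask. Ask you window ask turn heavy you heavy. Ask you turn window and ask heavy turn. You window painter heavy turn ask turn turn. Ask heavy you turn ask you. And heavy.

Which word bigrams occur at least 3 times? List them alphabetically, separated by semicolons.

ask ask; ask you; turn ask

Bigram counts meeting the condition (at least 3 times):
  ask ask: 3
  ask you: 4
  turn ask: 3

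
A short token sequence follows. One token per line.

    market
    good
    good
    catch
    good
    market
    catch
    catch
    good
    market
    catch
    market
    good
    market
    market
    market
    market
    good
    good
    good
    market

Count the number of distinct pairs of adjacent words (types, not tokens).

9

21 tokens → 20 bigram windows in total.
Repeated bigrams (each contributes count−1 duplicates):
  good market: 4
  good good: 3
  market good: 3
  market market: 3
  catch good: 2
  market catch: 2
11 duplicate windows → 20 − 11 = 9 distinct.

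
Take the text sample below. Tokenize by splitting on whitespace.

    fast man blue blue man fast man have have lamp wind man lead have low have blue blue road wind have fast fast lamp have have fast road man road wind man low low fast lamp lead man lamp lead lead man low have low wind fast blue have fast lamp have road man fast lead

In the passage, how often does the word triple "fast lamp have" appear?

2

Scanning the 54 overlapping trigram windows for "fast lamp have":
  position 23–25: fast lamp have
  position 50–52: fast lamp have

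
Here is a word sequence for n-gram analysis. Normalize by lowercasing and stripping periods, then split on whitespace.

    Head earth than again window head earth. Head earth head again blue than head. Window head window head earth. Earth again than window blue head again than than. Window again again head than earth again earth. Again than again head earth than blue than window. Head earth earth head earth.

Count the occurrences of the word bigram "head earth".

7

Scanning the 49 overlapping bigram windows for "head earth":
  position 1–2: head earth
  position 6–7: head earth
  position 8–9: head earth
  position 18–19: head earth
  position 40–41: head earth
  position 46–47: head earth
  position 49–50: head earth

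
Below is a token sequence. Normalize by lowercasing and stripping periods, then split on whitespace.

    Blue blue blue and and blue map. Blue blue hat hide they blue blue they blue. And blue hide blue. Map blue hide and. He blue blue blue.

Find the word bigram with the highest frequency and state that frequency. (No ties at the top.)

"blue blue", 6 times

Bigram frequencies (highest first):
  blue blue: 6
  blue and: 2
  and blue: 2
  blue map: 2
  map blue: 2
  they blue: 2
  … (10 more, each ≤ 2)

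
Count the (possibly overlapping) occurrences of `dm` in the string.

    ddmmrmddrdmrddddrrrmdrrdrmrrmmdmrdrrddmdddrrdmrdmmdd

6

Sliding a length-2 window over the 52 characters (51 positions):
  position 2–3: dm
  position 10–11: dm
  position 31–32: dm
  position 38–39: dm
  position 45–46: dm
  position 48–49: dm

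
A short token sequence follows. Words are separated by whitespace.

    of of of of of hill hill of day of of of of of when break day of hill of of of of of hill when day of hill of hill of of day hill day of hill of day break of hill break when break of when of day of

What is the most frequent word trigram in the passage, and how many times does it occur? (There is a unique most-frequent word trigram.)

"of of of", 9 times

Trigram frequencies (highest first):
  of of of: 9
  of hill of: 4
  day of hill: 3
  of of hill: 2
  hill of day: 2
  of day of: 2
  … (26 more, each ≤ 2)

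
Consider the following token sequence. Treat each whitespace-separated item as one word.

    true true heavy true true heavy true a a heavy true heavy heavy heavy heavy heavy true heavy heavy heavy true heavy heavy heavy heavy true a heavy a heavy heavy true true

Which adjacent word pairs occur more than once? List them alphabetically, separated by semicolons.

Bigram counts meeting the condition (more than once):
  a heavy: 3
  heavy heavy: 10
  heavy true: 7
  true a: 2
  true heavy: 5
  true true: 3

a heavy; heavy heavy; heavy true; true a; true heavy; true true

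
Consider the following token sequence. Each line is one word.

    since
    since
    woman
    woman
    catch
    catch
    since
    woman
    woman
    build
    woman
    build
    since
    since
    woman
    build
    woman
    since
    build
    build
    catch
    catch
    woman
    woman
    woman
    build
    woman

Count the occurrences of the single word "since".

Scanning the 27 tokens for "since":
  position 1: since
  position 2: since
  position 7: since
  position 13: since
  position 14: since
  position 18: since

6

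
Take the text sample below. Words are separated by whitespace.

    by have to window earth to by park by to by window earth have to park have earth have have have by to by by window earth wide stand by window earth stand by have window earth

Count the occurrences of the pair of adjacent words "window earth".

Scanning the 36 overlapping bigram windows for "window earth":
  position 4–5: window earth
  position 12–13: window earth
  position 26–27: window earth
  position 31–32: window earth
  position 36–37: window earth

5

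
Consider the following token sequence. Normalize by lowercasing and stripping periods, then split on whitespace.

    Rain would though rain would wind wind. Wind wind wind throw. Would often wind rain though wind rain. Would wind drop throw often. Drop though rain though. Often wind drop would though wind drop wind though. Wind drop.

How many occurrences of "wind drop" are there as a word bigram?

Scanning the 37 overlapping bigram windows for "wind drop":
  position 20–21: wind drop
  position 29–30: wind drop
  position 33–34: wind drop
  position 37–38: wind drop

4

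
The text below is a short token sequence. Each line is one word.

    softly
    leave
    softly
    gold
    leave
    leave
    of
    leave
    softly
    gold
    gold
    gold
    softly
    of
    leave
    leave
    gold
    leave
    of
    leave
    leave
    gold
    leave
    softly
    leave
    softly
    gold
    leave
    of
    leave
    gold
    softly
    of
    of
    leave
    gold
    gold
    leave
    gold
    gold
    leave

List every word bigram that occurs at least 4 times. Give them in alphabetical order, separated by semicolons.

gold gold; gold leave; leave gold; leave softly; of leave

Bigram counts meeting the condition (at least 4 times):
  gold gold: 4
  gold leave: 6
  leave gold: 5
  leave softly: 4
  of leave: 5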